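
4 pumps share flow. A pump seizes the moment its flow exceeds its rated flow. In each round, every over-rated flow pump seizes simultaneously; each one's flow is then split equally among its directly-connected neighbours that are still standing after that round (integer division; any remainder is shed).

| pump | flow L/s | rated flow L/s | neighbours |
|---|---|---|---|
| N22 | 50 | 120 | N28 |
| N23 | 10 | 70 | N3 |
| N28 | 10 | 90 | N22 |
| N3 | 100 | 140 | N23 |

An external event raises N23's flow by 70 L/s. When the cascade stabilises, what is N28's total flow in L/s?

Round 1 — N23 at 80 > 70. N23 seizes.
  N23 sheds 80 L/s to N3: 80 each.
    N3: 100+80 = 180 > 140
Round 2 — N3 seizes.
  N3 sheds 180 L/s: no online neighbours, lost.
No further seizures.

10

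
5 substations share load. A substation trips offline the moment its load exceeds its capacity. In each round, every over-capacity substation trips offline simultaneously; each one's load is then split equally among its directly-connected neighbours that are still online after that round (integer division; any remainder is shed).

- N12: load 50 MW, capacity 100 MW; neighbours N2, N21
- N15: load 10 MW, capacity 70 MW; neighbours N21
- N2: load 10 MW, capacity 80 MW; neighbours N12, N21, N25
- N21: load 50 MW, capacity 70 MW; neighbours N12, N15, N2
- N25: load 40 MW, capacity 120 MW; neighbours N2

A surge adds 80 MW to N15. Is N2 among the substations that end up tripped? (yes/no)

yes

Round 1 — N15 at 90 > 70. N15 trips offline.
  N15 sheds 90 MW to N21: 90 each.
    N21: 50+90 = 140 > 70
Round 2 — N21 trips offline.
  N21 sheds 140 MW to N12, N2: 70 each.
    N12: 50+70 = 120 > 100
    N2: 10+70 = 80 ≤ 80
Round 3 — N12 trips offline.
  N12 sheds 120 MW to N2: 120 each.
    N2: 80+120 = 200 > 80
Round 4 — N2 trips offline.
  N2 sheds 200 MW to N25: 200 each.
    N25: 40+200 = 240 > 120
Round 5 — N25 trips offline.
  N25 sheds 240 MW: no online neighbours, lost.
No further trips.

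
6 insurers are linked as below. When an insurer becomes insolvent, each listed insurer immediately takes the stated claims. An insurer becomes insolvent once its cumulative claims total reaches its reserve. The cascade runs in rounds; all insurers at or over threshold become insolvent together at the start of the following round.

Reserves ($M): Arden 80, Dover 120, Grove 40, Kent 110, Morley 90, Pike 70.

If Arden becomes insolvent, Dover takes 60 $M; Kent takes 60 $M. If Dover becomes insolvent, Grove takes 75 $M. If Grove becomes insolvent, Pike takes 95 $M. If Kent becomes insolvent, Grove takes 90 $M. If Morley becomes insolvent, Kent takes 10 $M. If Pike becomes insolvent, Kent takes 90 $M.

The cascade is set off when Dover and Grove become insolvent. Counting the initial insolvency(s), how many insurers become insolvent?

3

Round 1 — Dover, Grove become insolvent (initial).
  Pike: +95 → 95 ≥ 70
Round 2 — Pike becomes insolvent.
  Kent: +90 → 90 < 110
No further insolvencies.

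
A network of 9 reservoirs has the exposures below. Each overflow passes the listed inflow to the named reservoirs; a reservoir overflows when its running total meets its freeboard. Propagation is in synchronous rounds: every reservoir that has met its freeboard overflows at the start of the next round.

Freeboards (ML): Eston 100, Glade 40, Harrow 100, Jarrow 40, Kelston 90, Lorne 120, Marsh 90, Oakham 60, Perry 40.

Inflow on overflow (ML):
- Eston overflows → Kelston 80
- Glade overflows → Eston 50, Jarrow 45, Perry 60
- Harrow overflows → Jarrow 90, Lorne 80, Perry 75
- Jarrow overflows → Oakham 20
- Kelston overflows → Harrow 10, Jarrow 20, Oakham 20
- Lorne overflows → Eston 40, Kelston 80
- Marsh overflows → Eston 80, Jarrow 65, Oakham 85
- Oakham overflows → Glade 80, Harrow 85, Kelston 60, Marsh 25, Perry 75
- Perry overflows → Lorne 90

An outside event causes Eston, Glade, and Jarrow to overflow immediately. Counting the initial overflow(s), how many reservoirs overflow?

4

Round 1 — Eston, Glade, Jarrow overflow (initial).
  Kelston: +80 → 80 < 90
  Oakham: +20 → 20 < 60
  Perry: +60 → 60 ≥ 40
Round 2 — Perry overflows.
  Lorne: +90 → 90 < 120
No further overflows.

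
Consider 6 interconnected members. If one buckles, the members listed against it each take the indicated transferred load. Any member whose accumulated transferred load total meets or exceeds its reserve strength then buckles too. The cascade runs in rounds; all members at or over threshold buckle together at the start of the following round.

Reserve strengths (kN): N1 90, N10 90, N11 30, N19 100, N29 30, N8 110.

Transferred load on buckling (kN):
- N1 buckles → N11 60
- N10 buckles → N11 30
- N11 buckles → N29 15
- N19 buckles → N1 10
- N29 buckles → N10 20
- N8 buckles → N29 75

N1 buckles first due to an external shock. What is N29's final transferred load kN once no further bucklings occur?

15

Round 1 — N1 buckles (initial).
  N11: +60 → 60 ≥ 30
Round 2 — N11 buckles.
  N29: +15 → 15 < 30
No further bucklings.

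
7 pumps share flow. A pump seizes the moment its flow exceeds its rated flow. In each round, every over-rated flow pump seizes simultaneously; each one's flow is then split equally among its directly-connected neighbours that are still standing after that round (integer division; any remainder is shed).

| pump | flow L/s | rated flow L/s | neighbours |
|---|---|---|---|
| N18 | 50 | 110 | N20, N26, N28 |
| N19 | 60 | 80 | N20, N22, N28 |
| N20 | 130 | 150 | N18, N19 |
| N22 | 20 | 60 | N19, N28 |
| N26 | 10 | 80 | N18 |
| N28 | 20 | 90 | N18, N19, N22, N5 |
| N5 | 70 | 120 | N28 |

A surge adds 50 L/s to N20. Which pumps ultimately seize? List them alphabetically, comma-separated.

N18, N19, N20, N22, N28, N5

Round 1 — N20 at 180 > 150. N20 seizes.
  N20 sheds 180 L/s to N18, N19: 90 each.
    N18: 50+90 = 140 > 110
    N19: 60+90 = 150 > 80
Round 2 — N18, N19 seize.
  N18 sheds 140 L/s to N26, N28: 70 each.
    N26: 10+70 = 80 ≤ 80
    N28: 20+70 = 90 ≤ 90
  N19 sheds 150 L/s to N22, N28: 75 each.
    N22: 20+75 = 95 > 60
    N28: 90+75 = 165 > 90
Round 3 — N22, N28 seize.
  N22 sheds 95 L/s: no online neighbours, lost.
  N28 sheds 165 L/s to N5: 165 each.
    N5: 70+165 = 235 > 120
Round 4 — N5 seizes.
  N5 sheds 235 L/s: no online neighbours, lost.
No further seizures.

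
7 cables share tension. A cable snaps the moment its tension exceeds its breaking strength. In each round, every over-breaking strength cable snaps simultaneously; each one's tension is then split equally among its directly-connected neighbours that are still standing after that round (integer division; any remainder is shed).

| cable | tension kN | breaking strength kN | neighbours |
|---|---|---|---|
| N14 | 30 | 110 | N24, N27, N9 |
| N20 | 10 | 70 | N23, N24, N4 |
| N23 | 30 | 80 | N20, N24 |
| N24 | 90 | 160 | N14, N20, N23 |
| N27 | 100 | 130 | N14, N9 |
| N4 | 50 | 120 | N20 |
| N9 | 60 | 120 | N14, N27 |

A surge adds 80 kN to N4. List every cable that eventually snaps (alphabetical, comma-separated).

N14, N20, N23, N24, N27, N4, N9

Round 1 — N4 at 130 > 120. N4 snaps.
  N4 sheds 130 kN to N20: 130 each.
    N20: 10+130 = 140 > 70
Round 2 — N20 snaps.
  N20 sheds 140 kN to N23, N24: 70 each.
    N23: 30+70 = 100 > 80
    N24: 90+70 = 160 ≤ 160
Round 3 — N23 snaps.
  N23 sheds 100 kN to N24: 100 each.
    N24: 160+100 = 260 > 160
Round 4 — N24 snaps.
  N24 sheds 260 kN to N14: 260 each.
    N14: 30+260 = 290 > 110
Round 5 — N14 snaps.
  N14 sheds 290 kN to N27, N9: 145 each.
    N27: 100+145 = 245 > 130
    N9: 60+145 = 205 > 120
Round 6 — N27, N9 snap.
  N27 sheds 245 kN: no online neighbours, lost.
  N9 sheds 205 kN: no online neighbours, lost.
No further breaks.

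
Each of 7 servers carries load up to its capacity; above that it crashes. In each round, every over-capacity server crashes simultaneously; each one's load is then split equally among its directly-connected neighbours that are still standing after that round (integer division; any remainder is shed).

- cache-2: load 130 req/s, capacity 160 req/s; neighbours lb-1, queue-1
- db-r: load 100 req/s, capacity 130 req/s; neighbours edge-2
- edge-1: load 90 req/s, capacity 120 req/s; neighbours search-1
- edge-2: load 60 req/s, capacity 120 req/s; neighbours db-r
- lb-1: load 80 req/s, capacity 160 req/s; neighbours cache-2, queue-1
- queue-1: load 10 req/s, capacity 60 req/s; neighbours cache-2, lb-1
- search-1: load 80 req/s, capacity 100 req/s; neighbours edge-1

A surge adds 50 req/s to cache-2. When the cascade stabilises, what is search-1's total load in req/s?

80

Round 1 — cache-2 at 180 > 160. cache-2 crashes.
  cache-2 sheds 180 req/s to lb-1, queue-1: 90 each.
    lb-1: 80+90 = 170 > 160
    queue-1: 10+90 = 100 > 60
Round 2 — lb-1, queue-1 crash.
  lb-1 sheds 170 req/s: no online neighbours, lost.
  queue-1 sheds 100 req/s: no online neighbours, lost.
No further crashes.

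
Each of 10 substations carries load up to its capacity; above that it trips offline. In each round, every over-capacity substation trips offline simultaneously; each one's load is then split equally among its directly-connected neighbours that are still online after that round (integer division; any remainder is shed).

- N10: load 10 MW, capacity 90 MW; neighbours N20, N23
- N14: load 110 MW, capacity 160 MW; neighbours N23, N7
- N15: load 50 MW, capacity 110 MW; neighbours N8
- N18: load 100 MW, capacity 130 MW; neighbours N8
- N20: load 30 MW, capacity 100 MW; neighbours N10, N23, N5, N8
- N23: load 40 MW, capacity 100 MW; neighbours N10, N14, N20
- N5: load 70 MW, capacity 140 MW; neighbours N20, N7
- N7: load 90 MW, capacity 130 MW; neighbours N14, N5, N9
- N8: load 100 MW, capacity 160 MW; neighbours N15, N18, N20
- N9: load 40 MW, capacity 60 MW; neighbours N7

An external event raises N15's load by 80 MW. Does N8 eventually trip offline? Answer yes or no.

yes

Round 1 — N15 at 130 > 110. N15 trips offline.
  N15 sheds 130 MW to N8: 130 each.
    N8: 100+130 = 230 > 160
Round 2 — N8 trips offline.
  N8 sheds 230 MW to N18, N20: 115 each.
    N18: 100+115 = 215 > 130
    N20: 30+115 = 145 > 100
Round 3 — N18, N20 trip offline.
  N18 sheds 215 MW: no online neighbours, lost.
  N20 sheds 145 MW to N10, N23, N5: 48 each (1 lost).
    N10: 10+48 = 58 ≤ 90
    N23: 40+48 = 88 ≤ 100
    N5: 70+48 = 118 ≤ 140
No further trips.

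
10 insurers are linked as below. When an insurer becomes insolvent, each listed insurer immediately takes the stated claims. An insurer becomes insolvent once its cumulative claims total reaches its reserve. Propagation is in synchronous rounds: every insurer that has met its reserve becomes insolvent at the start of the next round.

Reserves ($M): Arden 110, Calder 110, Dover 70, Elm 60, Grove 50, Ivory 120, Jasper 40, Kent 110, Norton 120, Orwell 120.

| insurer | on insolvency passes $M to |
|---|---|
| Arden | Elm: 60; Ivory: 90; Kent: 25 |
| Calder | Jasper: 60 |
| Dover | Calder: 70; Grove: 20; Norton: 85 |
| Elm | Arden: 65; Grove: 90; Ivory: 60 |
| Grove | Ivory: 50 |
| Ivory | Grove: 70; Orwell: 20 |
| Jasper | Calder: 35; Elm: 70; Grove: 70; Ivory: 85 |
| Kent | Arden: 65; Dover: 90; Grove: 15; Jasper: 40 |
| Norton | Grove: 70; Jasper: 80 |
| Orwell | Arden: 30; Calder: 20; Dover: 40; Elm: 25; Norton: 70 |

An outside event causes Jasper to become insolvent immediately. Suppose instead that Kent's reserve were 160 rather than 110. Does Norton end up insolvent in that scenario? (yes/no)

no

With Kent's reserve at 160:
Round 1 — Jasper becomes insolvent (initial).
  Calder: +35 → 35 < 110
  Elm: +70 → 70 ≥ 60
  Grove: +70 → 70 ≥ 50
  Ivory: +85 → 85 < 120
Round 2 — Elm, Grove become insolvent.
  Arden: +65 → 65 < 110
  Ivory: +60+50 → 195 ≥ 120
Round 3 — Ivory becomes insolvent.
  Orwell: +20 → 20 < 120
No further insolvencies.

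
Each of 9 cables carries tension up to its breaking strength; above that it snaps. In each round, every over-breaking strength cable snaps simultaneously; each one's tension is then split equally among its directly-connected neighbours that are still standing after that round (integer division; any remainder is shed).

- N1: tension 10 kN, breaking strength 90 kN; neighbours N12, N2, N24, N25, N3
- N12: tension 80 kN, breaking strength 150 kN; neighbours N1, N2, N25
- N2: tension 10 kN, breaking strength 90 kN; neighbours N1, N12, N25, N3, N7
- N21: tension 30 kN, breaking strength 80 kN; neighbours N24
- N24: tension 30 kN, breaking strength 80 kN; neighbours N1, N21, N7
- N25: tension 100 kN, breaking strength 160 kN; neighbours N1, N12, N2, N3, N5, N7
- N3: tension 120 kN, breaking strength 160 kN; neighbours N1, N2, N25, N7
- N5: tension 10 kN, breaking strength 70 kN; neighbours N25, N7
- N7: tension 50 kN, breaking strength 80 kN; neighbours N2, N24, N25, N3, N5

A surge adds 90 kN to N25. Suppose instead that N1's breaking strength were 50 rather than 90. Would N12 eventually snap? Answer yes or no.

With N1's breaking strength at 50:
Round 1 — N25 at 190 > 160. N25 snaps.
  N25 sheds 190 kN to N1, N12, N2, N3, N5, N7: 31 each (4 lost).
    N1: 10+31 = 41 ≤ 50
    N12: 80+31 = 111 ≤ 150
    N2: 10+31 = 41 ≤ 90
    N3: 120+31 = 151 ≤ 160
    N5: 10+31 = 41 ≤ 70
    N7: 50+31 = 81 > 80
Round 2 — N7 snaps.
  N7 sheds 81 kN to N2, N24, N3, N5: 20 each (1 lost).
    N2: 41+20 = 61 ≤ 90
    N24: 30+20 = 50 ≤ 80
    N3: 151+20 = 171 > 160
    N5: 41+20 = 61 ≤ 70
Round 3 — N3 snaps.
  N3 sheds 171 kN to N1, N2: 85 each (1 lost).
    N1: 41+85 = 126 > 50
    N2: 61+85 = 146 > 90
Round 4 — N1, N2 snap.
  N1 sheds 126 kN to N12, N24: 63 each.
    N12: 111+63 = 174 > 150
    N24: 50+63 = 113 > 80
  N2 sheds 146 kN to N12: 146 each.
    N12: 174+146 = 320 > 150
Round 5 — N12, N24 snap.
  N12 sheds 320 kN: no online neighbours, lost.
  N24 sheds 113 kN to N21: 113 each.
    N21: 30+113 = 143 > 80
Round 6 — N21 snaps.
  N21 sheds 143 kN: no online neighbours, lost.
No further breaks.

yes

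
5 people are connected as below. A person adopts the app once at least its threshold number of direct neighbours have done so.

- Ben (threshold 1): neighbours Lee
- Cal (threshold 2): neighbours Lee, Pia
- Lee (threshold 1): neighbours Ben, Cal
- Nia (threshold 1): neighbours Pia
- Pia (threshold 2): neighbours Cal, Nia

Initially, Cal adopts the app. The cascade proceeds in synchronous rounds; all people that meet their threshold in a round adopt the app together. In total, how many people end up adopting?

3

Round 1 — Cal adopts the app (initial).
Round 2 — checking thresholds:
  Lee: 1 of 2 neighbours ≥ 1, adopts the app.
  Pia: 1 of 2 neighbours < 2, not yet.
Round 3 — checking thresholds:
  Ben: 1 of 1 neighbours ≥ 1, adopts the app.
  Pia: 1 of 2 neighbours < 2, not yet.
Round 4 — no new adoptions; cascade stops.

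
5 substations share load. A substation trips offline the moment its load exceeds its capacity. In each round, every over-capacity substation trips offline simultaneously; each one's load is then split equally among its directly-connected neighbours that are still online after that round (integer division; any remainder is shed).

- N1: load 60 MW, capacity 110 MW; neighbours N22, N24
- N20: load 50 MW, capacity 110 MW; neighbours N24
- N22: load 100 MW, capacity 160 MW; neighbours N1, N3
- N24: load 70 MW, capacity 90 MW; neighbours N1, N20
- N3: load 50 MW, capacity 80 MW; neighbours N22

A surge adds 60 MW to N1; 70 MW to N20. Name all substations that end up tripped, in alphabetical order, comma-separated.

Round 1 — N1 at 120 > 110; N20 at 120 > 110. N1, N20 trip offline.
  N1 sheds 120 MW to N22, N24: 60 each.
    N22: 100+60 = 160 ≤ 160
    N24: 70+60 = 130 > 90
  N20 sheds 120 MW to N24: 120 each.
    N24: 130+120 = 250 > 90
Round 2 — N24 trips offline.
  N24 sheds 250 MW: no online neighbours, lost.
No further trips.

N1, N20, N24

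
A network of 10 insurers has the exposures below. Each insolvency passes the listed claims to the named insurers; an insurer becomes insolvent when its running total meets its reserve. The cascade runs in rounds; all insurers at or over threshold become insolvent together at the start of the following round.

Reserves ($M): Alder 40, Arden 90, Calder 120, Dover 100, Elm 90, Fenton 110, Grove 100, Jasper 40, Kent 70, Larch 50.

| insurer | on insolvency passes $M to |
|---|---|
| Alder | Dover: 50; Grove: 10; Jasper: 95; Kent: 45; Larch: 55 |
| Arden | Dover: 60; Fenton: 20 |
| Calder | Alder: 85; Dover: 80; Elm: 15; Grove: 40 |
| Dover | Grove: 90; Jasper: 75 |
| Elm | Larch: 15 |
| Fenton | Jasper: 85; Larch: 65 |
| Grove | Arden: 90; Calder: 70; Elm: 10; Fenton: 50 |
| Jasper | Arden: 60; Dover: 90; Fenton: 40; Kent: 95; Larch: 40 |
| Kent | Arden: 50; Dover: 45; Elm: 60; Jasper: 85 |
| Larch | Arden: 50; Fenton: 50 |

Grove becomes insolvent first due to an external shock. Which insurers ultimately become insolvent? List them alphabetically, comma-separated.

Arden, Grove

Round 1 — Grove becomes insolvent (initial).
  Arden: +90 → 90 ≥ 90
  Calder: +70 → 70 < 120
  Elm: +10 → 10 < 90
  Fenton: +50 → 50 < 110
Round 2 — Arden becomes insolvent.
  Dover: +60 → 60 < 100
  Fenton: +20 → 70 < 110
No further insolvencies.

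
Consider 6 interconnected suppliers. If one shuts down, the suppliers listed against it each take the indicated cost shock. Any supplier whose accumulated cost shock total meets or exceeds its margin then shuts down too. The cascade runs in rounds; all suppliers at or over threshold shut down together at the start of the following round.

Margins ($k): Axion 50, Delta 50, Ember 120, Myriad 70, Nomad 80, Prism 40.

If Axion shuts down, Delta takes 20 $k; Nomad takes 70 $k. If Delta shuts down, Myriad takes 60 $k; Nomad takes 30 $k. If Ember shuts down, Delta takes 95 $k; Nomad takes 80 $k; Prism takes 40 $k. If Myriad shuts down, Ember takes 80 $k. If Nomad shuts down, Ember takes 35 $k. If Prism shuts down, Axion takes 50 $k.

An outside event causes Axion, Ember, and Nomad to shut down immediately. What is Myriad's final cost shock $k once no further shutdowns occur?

60

Round 1 — Axion, Ember, Nomad shut down (initial).
  Delta: +20+95 → 115 ≥ 50
  Prism: +40 → 40 ≥ 40
Round 2 — Delta, Prism shut down.
  Myriad: +60 → 60 < 70
No further shutdowns.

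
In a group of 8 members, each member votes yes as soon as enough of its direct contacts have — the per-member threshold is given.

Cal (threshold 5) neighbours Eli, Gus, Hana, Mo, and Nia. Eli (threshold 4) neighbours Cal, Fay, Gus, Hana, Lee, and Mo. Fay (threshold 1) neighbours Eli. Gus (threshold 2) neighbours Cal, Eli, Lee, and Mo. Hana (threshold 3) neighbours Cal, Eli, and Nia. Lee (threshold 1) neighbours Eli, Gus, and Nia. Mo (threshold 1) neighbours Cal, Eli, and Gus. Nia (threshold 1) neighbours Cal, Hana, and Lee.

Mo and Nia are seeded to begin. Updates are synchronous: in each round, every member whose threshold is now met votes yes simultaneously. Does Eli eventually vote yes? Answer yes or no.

no

Round 1 — Mo, Nia vote yes (initial).
Round 2 — checking thresholds:
  Cal: 2 of 5 neighbours < 5, holds.
  Eli: 1 of 6 neighbours < 4, holds.
  Gus: 1 of 4 neighbours < 2, holds.
  Hana: 1 of 3 neighbours < 3, holds.
  Lee: 1 of 3 neighbours ≥ 1, votes yes.
Round 3 — checking thresholds:
  Cal: 2 of 5 neighbours < 5, holds.
  Eli: 2 of 6 neighbours < 4, holds.
  Gus: 2 of 4 neighbours ≥ 2, votes yes.
  Hana: 1 of 3 neighbours < 3, holds.
Round 4 — no new yes votes; cascade stops.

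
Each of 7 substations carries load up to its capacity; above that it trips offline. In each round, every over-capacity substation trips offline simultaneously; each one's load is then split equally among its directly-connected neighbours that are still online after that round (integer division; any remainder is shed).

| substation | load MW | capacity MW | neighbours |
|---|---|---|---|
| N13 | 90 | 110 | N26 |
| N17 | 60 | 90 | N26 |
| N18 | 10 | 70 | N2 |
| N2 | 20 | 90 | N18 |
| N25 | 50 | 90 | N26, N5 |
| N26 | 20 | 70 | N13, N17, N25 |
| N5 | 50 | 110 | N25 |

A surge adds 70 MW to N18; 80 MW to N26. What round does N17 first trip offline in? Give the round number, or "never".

Round 1 — N18 at 80 > 70; N26 at 100 > 70. N18, N26 trip offline.
  N18 sheds 80 MW to N2: 80 each.
    N2: 20+80 = 100 > 90
  N26 sheds 100 MW to N13, N17, N25: 33 each (1 lost).
    N13: 90+33 = 123 > 110
    N17: 60+33 = 93 > 90
    N25: 50+33 = 83 ≤ 90
Round 2 — N13, N17, N2 trip offline.
  N13 sheds 123 MW: no online neighbours, lost.
  N17 sheds 93 MW: no online neighbours, lost.
  N2 sheds 100 MW: no online neighbours, lost.
No further trips.

2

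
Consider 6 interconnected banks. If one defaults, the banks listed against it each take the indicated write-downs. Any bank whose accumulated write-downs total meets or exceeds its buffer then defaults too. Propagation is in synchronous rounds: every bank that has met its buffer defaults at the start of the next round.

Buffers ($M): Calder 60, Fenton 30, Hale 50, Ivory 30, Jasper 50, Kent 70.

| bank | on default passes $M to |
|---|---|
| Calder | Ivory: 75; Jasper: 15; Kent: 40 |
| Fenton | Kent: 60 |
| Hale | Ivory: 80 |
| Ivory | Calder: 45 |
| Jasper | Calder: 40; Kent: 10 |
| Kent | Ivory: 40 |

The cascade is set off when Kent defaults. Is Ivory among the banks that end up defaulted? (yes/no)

yes

Round 1 — Kent defaults (initial).
  Ivory: +40 → 40 ≥ 30
Round 2 — Ivory defaults.
  Calder: +45 → 45 < 60
No further defaults.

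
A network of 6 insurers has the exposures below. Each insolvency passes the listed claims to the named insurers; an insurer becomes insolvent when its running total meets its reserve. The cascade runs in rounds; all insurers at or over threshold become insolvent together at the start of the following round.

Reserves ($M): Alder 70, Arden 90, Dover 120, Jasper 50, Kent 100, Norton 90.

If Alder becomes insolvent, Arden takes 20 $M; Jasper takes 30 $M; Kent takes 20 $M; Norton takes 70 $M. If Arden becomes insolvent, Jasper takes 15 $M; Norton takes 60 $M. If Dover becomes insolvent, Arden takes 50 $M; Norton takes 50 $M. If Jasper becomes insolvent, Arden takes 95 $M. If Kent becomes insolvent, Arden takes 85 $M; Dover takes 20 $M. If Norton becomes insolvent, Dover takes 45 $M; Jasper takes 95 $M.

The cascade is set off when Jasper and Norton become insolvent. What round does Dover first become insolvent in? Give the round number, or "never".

Round 1 — Jasper, Norton become insolvent (initial).
  Arden: +95 → 95 ≥ 90
  Dover: +45 → 45 < 120
Round 2 — Arden becomes insolvent.
No further insolvencies.

never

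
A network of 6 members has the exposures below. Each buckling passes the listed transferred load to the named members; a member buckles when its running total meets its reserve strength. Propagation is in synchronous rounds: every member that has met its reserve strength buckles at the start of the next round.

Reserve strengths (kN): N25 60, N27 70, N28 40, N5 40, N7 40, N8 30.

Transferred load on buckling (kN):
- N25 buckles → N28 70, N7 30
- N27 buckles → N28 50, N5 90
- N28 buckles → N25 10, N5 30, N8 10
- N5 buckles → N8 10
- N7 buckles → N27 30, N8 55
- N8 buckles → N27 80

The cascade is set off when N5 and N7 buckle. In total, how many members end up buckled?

Round 1 — N5, N7 buckle (initial).
  N27: +30 → 30 < 70
  N8: +10+55 → 65 ≥ 30
Round 2 — N8 buckles.
  N27: +80 → 110 ≥ 70
Round 3 — N27 buckles.
  N28: +50 → 50 ≥ 40
Round 4 — N28 buckles.
  N25: +10 → 10 < 60
No further bucklings.

5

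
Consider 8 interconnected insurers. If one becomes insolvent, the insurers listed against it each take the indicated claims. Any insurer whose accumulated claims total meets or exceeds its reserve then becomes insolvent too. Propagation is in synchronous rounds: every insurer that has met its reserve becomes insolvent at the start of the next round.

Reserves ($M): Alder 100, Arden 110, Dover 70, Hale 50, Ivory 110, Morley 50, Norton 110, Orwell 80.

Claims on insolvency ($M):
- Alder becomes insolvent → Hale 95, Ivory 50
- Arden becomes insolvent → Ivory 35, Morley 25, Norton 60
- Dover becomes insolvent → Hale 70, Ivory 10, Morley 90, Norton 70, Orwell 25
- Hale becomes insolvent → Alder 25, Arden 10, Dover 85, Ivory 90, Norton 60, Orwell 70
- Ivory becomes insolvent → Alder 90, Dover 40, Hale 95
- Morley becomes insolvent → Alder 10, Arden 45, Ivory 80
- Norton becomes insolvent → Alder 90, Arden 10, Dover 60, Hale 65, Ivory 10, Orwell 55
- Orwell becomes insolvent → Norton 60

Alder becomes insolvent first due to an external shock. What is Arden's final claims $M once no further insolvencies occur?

65

Round 1 — Alder becomes insolvent (initial).
  Hale: +95 → 95 ≥ 50
  Ivory: +50 → 50 < 110
Round 2 — Hale becomes insolvent.
  Arden: +10 → 10 < 110
  Dover: +85 → 85 ≥ 70
  Ivory: +90 → 140 ≥ 110
  Norton: +60 → 60 < 110
  Orwell: +70 → 70 < 80
Round 3 — Dover, Ivory become insolvent.
  Morley: +90 → 90 ≥ 50
  Norton: +70 → 130 ≥ 110
  Orwell: +25 → 95 ≥ 80
Round 4 — Morley, Norton, Orwell become insolvent.
  Arden: +45+10 → 65 < 110
No further insolvencies.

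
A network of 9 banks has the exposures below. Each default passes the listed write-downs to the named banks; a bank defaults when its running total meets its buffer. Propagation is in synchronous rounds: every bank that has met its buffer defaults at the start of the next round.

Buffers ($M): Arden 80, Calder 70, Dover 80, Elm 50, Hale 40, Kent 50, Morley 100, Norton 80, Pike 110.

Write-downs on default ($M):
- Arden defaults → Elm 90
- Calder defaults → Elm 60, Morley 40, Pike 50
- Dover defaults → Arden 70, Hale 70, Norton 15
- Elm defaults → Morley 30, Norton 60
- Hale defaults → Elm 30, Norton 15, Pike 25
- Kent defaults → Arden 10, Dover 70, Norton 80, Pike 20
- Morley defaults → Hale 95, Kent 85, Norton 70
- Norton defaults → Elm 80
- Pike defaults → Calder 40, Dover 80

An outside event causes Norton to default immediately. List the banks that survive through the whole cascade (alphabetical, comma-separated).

Arden, Calder, Dover, Hale, Kent, Morley, Pike

Round 1 — Norton defaults (initial).
  Elm: +80 → 80 ≥ 50
Round 2 — Elm defaults.
  Morley: +30 → 30 < 100
No further defaults.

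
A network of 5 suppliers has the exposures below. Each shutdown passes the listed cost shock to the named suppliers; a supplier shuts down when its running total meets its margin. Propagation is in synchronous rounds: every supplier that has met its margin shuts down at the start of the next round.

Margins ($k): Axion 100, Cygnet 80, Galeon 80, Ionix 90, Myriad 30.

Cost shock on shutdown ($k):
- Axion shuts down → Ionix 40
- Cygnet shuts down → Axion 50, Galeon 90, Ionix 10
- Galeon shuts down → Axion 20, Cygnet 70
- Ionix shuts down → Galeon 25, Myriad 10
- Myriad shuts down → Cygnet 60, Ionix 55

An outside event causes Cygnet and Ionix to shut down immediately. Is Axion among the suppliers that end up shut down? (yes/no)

no

Round 1 — Cygnet, Ionix shut down (initial).
  Axion: +50 → 50 < 100
  Galeon: +90+25 → 115 ≥ 80
  Myriad: +10 → 10 < 30
Round 2 — Galeon shuts down.
  Axion: +20 → 70 < 100
No further shutdowns.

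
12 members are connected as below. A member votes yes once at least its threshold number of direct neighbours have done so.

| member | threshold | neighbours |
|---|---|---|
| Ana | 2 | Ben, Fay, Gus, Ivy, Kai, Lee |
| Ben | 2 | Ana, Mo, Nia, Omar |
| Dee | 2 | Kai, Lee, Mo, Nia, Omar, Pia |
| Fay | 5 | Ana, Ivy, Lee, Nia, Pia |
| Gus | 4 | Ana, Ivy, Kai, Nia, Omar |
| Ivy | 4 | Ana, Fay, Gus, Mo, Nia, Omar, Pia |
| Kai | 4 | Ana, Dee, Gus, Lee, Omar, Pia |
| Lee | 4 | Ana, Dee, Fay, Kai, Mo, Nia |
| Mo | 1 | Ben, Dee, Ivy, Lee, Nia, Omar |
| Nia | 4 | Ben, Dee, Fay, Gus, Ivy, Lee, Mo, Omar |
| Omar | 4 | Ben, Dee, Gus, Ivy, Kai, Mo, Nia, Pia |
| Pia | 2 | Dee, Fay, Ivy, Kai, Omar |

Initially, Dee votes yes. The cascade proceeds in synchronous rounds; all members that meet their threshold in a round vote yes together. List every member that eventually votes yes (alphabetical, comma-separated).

Round 1 — Dee votes yes (initial).
Round 2 — checking thresholds:
  Kai: 1 of 6 neighbours < 4, not yet.
  Lee: 1 of 6 neighbours < 4, not yet.
  Mo: 1 of 6 neighbours ≥ 1, votes yes.
  Nia: 1 of 8 neighbours < 4, not yet.
  Omar: 1 of 8 neighbours < 4, not yet.
  Pia: 1 of 5 neighbours < 2, not yet.
Round 3 — no new yes votes; cascade stops.

Dee, Mo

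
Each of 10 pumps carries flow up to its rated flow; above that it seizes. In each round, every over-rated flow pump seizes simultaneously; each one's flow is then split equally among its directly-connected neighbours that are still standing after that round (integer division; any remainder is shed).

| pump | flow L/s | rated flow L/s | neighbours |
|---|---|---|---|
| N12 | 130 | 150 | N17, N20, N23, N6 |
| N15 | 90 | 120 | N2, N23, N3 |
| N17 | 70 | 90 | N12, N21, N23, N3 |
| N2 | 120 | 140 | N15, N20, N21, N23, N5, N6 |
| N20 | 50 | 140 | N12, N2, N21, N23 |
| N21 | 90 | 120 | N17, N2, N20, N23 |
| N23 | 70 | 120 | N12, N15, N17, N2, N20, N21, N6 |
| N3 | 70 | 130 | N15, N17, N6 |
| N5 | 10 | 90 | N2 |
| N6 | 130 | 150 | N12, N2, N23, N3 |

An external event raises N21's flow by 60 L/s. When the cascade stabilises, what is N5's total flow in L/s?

Round 1 — N21 at 150 > 120. N21 seizes.
  N21 sheds 150 L/s to N17, N2, N20, N23: 37 each (2 lost).
    N17: 70+37 = 107 > 90
    N2: 120+37 = 157 > 140
    N20: 50+37 = 87 ≤ 140
    N23: 70+37 = 107 ≤ 120
Round 2 — N17, N2 seize.
  N17 sheds 107 L/s to N12, N23, N3: 35 each (2 lost).
    N12: 130+35 = 165 > 150
    N23: 107+35 = 142 > 120
    N3: 70+35 = 105 ≤ 130
  N2 sheds 157 L/s to N15, N20, N23, N5, N6: 31 each (2 lost).
    N15: 90+31 = 121 > 120
    N20: 87+31 = 118 ≤ 140
    N23: 142+31 = 173 > 120
    N5: 10+31 = 41 ≤ 90
    N6: 130+31 = 161 > 150
Round 3 — N12, N15, N23, N6 seize.
  N12 sheds 165 L/s to N20: 165 each.
    N20: 118+165 = 283 > 140
  N15 sheds 121 L/s to N3: 121 each.
    N3: 105+121 = 226 > 130
  N23 sheds 173 L/s to N20: 173 each.
    N20: 283+173 = 456 > 140
  N6 sheds 161 L/s to N3: 161 each.
    N3: 226+161 = 387 > 130
Round 4 — N20, N3 seize.
  N20 sheds 456 L/s: no online neighbours, lost.
  N3 sheds 387 L/s: no online neighbours, lost.
No further seizures.

41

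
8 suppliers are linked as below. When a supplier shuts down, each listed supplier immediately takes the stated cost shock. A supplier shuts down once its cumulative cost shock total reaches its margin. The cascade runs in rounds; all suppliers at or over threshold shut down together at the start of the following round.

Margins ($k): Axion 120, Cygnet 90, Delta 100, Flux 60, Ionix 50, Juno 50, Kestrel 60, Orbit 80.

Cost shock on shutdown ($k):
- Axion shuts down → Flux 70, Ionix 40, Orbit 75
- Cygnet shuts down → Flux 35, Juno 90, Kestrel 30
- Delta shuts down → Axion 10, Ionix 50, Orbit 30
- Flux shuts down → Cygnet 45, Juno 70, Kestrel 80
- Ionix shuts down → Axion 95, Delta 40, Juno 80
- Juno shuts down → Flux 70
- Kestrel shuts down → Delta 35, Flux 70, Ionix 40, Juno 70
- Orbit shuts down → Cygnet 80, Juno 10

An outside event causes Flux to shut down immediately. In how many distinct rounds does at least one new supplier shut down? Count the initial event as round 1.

Round 1 — Flux shuts down (initial).
  Cygnet: +45 → 45 < 90
  Juno: +70 → 70 ≥ 50
  Kestrel: +80 → 80 ≥ 60
Round 2 — Juno, Kestrel shut down.
  Delta: +35 → 35 < 100
  Ionix: +40 → 40 < 50
No further shutdowns.

2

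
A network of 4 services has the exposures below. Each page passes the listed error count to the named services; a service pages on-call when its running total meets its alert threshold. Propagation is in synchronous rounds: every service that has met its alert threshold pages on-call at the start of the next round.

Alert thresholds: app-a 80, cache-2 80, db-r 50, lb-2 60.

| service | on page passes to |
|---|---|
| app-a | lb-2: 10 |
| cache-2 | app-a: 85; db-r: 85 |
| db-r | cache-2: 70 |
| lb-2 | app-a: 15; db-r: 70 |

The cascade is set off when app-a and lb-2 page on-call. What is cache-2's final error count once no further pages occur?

Round 1 — app-a, lb-2 page on-call (initial).
  db-r: +70 → 70 ≥ 50
Round 2 — db-r pages on-call.
  cache-2: +70 → 70 < 80
No further pages.

70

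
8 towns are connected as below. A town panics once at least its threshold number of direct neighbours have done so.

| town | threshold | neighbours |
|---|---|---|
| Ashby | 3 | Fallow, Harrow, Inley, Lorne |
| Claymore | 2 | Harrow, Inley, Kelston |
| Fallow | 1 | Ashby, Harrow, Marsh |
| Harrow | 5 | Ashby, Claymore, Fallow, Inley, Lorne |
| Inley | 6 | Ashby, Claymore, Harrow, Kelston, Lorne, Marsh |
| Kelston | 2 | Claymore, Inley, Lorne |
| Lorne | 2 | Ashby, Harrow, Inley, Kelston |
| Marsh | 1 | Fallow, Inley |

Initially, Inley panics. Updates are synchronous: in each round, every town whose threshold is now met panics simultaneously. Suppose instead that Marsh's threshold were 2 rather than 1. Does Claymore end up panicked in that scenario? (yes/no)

no

With Marsh's threshold at 2:
Round 1 — Inley panics (initial).
Round 2 — no new panics; cascade stops.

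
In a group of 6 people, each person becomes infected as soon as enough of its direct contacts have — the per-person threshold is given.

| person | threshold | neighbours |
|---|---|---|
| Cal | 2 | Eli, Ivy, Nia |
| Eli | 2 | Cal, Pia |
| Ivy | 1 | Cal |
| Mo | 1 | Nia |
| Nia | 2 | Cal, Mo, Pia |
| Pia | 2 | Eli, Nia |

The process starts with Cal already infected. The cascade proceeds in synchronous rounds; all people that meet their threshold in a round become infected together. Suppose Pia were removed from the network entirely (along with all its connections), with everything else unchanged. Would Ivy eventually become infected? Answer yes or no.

With Pia removed:
Round 1 — Cal becomes infected (initial).
Round 2 — checking thresholds:
  Eli: 1 of 1 neighbours < 2, not yet.
  Ivy: 1 of 1 neighbours ≥ 1, becomes infected.
  Nia: 1 of 2 neighbours < 2, not yet.
Round 3 — no new infections; cascade stops.

yes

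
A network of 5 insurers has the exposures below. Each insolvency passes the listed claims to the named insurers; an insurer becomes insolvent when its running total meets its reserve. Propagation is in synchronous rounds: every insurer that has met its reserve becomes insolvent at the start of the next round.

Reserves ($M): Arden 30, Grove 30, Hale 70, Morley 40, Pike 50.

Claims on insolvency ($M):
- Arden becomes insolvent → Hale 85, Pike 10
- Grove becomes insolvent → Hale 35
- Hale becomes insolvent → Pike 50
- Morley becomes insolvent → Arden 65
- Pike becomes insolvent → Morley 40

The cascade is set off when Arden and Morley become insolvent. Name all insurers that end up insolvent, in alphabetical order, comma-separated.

Round 1 — Arden, Morley become insolvent (initial).
  Hale: +85 → 85 ≥ 70
  Pike: +10 → 10 < 50
Round 2 — Hale becomes insolvent.
  Pike: +50 → 60 ≥ 50
Round 3 — Pike becomes insolvent.
No further insolvencies.

Arden, Hale, Morley, Pike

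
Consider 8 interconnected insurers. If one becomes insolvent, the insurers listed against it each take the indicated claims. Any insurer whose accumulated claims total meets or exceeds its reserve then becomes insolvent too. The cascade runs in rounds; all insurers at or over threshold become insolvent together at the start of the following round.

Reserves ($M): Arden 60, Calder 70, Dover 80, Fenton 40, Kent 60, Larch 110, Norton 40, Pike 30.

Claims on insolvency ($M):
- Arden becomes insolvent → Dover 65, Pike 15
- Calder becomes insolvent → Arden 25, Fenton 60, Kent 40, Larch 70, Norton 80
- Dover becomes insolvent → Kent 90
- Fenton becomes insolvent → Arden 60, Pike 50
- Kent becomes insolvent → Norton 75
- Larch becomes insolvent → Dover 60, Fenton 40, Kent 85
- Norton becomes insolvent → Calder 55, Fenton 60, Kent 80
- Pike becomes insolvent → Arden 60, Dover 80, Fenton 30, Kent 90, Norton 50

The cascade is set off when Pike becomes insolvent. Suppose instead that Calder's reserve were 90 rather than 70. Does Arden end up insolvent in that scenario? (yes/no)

With Calder's reserve at 90:
Round 1 — Pike becomes insolvent (initial).
  Arden: +60 → 60 ≥ 60
  Dover: +80 → 80 ≥ 80
  Fenton: +30 → 30 < 40
  Kent: +90 → 90 ≥ 60
  Norton: +50 → 50 ≥ 40
Round 2 — Arden, Dover, Kent, Norton become insolvent.
  Calder: +55 → 55 < 90
  Fenton: +60 → 90 ≥ 40
Round 3 — Fenton becomes insolvent.
No further insolvencies.

yes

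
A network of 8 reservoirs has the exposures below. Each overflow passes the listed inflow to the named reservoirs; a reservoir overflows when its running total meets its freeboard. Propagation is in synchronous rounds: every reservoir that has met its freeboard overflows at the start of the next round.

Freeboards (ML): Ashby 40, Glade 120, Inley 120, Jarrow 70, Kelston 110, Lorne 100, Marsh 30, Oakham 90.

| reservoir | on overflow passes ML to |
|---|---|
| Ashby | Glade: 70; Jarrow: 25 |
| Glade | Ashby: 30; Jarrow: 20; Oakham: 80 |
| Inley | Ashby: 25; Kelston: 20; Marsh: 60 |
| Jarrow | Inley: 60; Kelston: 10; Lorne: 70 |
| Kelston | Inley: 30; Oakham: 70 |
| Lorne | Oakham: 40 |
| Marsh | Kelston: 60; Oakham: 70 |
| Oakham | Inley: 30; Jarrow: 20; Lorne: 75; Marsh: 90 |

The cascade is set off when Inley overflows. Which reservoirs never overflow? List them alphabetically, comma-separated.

Round 1 — Inley overflows (initial).
  Ashby: +25 → 25 < 40
  Kelston: +20 → 20 < 110
  Marsh: +60 → 60 ≥ 30
Round 2 — Marsh overflows.
  Kelston: +60 → 80 < 110
  Oakham: +70 → 70 < 90
No further overflows.

Ashby, Glade, Jarrow, Kelston, Lorne, Oakham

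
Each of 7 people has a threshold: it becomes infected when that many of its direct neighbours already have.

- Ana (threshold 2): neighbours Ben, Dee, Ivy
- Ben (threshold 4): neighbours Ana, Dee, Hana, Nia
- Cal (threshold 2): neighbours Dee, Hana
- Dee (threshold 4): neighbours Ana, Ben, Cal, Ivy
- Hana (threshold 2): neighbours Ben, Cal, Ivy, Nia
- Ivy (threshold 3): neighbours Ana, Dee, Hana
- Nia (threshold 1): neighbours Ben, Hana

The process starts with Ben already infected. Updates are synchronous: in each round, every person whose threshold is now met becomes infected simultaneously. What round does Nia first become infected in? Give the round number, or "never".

2

Round 1 — Ben becomes infected (initial).
Round 2 — checking thresholds:
  Ana: 1 of 3 neighbours < 2, not yet.
  Dee: 1 of 4 neighbours < 4, not yet.
  Hana: 1 of 4 neighbours < 2, not yet.
  Nia: 1 of 2 neighbours ≥ 1, becomes infected.
Round 3 — checking thresholds:
  Ana: 1 of 3 neighbours < 2, not yet.
  Dee: 1 of 4 neighbours < 4, not yet.
  Hana: 2 of 4 neighbours ≥ 2, becomes infected.
Round 4 — no new infections; cascade stops.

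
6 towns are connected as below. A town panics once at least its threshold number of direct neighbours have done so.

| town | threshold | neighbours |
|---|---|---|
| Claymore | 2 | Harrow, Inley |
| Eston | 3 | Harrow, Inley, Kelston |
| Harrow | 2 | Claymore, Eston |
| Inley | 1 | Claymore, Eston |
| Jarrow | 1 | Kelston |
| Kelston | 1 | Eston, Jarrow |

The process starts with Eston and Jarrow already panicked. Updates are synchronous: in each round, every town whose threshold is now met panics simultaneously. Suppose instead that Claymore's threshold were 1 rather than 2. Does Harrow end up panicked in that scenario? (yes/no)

yes

With Claymore's threshold at 1:
Round 1 — Eston, Jarrow panic (initial).
Round 2 — checking thresholds:
  Harrow: 1 of 2 neighbours < 2, not yet.
  Inley: 1 of 2 neighbours ≥ 1, panics.
  Kelston: 2 of 2 neighbours ≥ 1, panics.
Round 3 — checking thresholds:
  Claymore: 1 of 2 neighbours ≥ 1, panics.
  Harrow: 1 of 2 neighbours < 2, not yet.
Round 4 — checking thresholds:
  Harrow: 2 of 2 neighbours ≥ 2, panics.
Round 5 — no new panics; cascade stops.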